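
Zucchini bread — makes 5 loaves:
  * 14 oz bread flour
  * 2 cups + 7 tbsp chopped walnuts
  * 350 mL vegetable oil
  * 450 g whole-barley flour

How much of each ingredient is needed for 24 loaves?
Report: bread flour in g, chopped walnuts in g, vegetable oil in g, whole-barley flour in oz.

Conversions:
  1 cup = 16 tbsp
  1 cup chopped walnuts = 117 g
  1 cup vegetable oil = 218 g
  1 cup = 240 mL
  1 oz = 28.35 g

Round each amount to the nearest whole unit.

bread flour: 1905 g; chopped walnuts: 1369 g; vegetable oil: 1526 g; whole-barley flour: 76 oz

Scaling factor: 24/5 = 4.8.
bread flour: 14 oz × 24/5 × 28.35 g/oz ≈ 1905 g
chopped walnuts: (2 cup + 7 tbsp = 2.4375 cup) × 24/5 × 117 g/cup ≈ 1369 g
vegetable oil: 350 mL × 24/5 ÷ 240 mL/cup × 218 g/cup = 1526 g
whole-barley flour: 450 g × 24/5 ÷ 28.35 g/oz ≈ 76 oz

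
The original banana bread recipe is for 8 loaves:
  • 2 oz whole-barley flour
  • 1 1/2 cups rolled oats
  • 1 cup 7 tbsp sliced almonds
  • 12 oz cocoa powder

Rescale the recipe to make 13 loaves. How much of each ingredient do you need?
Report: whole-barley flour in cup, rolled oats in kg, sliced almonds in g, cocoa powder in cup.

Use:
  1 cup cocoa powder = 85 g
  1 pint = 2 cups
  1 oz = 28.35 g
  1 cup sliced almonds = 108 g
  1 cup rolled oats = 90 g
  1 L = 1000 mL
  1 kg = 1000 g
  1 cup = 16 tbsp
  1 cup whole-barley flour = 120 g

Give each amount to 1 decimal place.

whole-barley flour: 0.8 cup; rolled oats: 0.2 kg; sliced almonds: 252.3 g; cocoa powder: 6.5 cup

Scaling factor: 13/8 = 1.625.
whole-barley flour: 2 oz × 13/8 × 28.35 g/oz ÷ 120 g/cup ≈ 0.8 cup
rolled oats: 1.5 cup × 13/8 × 90 g/cup ÷ 1000 g/kg ≈ 0.2 kg
sliced almonds: (1 cup + 7 tbsp = 1.4375 cup) × 13/8 × 108 g/cup ≈ 252.3 g
cocoa powder: 12 oz × 13/8 × 28.35 g/oz ÷ 85 g/cup ≈ 6.5 cup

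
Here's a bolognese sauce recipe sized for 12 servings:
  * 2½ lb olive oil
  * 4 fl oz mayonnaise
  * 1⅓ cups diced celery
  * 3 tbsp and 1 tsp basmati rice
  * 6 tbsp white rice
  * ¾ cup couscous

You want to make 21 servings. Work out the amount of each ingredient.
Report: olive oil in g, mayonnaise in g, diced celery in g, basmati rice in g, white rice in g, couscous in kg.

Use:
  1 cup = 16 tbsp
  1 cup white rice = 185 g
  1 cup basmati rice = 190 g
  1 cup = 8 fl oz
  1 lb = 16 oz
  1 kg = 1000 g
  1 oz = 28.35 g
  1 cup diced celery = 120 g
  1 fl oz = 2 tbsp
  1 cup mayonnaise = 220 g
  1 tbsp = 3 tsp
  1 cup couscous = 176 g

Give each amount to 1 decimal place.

olive oil: 1984.5 g; mayonnaise: 192.5 g; diced celery: 280.0 g; basmati rice: 69.3 g; white rice: 121.4 g; couscous: 0.2 kg

Scaling factor: 21/12 = 7/4 = 1.75.
olive oil: 2.5 lb × 7/4 × 16 oz/lb × 28.35 g/oz = 1984.5 g
mayonnaise: 4 fl oz × 7/4 ÷ 8 fl oz/cup × 220 g/cup = 192.5 g
diced celery: 4/3 cup × 7/4 × 120 g/cup = 280.0 g
basmati rice: (3 tbsp + 1 tsp = 10/3 tbsp) × 7/4 ÷ 16 tbsp/cup × 190 g/cup ≈ 69.3 g
white rice: 6 tbsp × 7/4 ÷ 16 tbsp/cup × 185 g/cup ≈ 121.4 g
couscous: 0.75 cup × 7/4 × 176 g/cup ÷ 1000 g/kg ≈ 0.2 kg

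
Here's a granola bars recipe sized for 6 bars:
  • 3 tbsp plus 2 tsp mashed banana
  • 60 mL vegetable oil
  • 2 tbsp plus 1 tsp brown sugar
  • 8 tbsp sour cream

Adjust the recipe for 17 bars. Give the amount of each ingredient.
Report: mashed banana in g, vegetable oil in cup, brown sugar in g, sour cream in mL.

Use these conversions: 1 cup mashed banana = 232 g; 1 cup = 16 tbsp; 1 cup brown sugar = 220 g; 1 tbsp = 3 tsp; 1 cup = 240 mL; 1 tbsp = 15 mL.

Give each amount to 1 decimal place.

mashed banana: 150.6 g; vegetable oil: 0.7 cup; brown sugar: 90.9 g; sour cream: 340.0 mL

Scaling factor: 17/6.
mashed banana: (3 tbsp + 2 tsp = 11/3 tbsp) × 17/6 ÷ 16 tbsp/cup × 232 g/cup ≈ 150.6 g
vegetable oil: 60 mL × 17/6 ÷ 240 mL/cup ≈ 0.7 cup
brown sugar: (2 tbsp + 1 tsp = 7/3 tbsp) × 17/6 ÷ 16 tbsp/cup × 220 g/cup ≈ 90.9 g
sour cream: 8 tbsp × 17/6 × 15 mL/tbsp = 340.0 mL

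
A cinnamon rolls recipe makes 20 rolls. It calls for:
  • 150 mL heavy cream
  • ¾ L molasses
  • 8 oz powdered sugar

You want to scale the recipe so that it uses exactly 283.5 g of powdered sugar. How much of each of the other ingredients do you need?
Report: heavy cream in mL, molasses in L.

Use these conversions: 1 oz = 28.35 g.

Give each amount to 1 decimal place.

The original recipe has 226.8 g of powdered sugar, so the scaling factor is 283.5 ÷ 226.8 = 5/4 = 1.25.
heavy cream: 150 mL × 5/4 = 187.5 mL
molasses: 0.75 L × 5/4 ≈ 0.9 L

heavy cream: 187.5 mL; molasses: 0.9 L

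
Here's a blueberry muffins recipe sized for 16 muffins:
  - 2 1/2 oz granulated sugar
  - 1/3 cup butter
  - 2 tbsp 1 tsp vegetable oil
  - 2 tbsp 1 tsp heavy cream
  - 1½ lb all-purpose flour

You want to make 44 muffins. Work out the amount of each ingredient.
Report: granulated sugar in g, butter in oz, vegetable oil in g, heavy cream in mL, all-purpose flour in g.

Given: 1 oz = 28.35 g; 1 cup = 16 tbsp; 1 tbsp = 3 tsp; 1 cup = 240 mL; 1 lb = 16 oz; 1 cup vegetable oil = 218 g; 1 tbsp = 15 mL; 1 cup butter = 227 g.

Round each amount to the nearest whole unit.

Scaling factor: 44/16 = 11/4 = 2.75.
granulated sugar: 2.5 oz × 11/4 × 28.35 g/oz ≈ 195 g
butter: 1/3 cup × 11/4 × 227 g/cup ÷ 28.35 g/oz ≈ 7 oz
vegetable oil: (2 tbsp + 1 tsp = 7/3 tbsp) × 11/4 ÷ 16 tbsp/cup × 218 g/cup ≈ 87 g
heavy cream: (2 tbsp + 1 tsp = 7/3 tbsp) × 11/4 × 15 mL/tbsp ≈ 96 mL
all-purpose flour: 1.5 lb × 11/4 × 16 oz/lb × 28.35 g/oz ≈ 1871 g

granulated sugar: 195 g; butter: 7 oz; vegetable oil: 87 g; heavy cream: 96 mL; all-purpose flour: 1871 g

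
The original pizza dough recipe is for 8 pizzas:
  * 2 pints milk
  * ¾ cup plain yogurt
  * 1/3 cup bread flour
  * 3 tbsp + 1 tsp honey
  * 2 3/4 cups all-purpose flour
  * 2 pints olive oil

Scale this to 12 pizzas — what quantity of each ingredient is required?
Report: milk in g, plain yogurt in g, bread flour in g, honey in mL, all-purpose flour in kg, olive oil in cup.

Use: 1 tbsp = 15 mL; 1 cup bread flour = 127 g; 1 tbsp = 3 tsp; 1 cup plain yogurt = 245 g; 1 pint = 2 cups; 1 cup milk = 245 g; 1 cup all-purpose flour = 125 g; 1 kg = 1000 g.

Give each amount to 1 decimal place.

Scaling factor: 12/8 = 3/2 = 1.5.
milk: 2 pint × 3/2 × 2 cup/pint × 245 g/cup = 1470.0 g
plain yogurt: 0.75 cup × 3/2 × 245 g/cup ≈ 275.6 g
bread flour: 1/3 cup × 3/2 × 127 g/cup = 63.5 g
honey: (3 tbsp + 1 tsp = 10/3 tbsp) × 3/2 × 15 mL/tbsp = 75.0 mL
all-purpose flour: 2.75 cup × 3/2 × 125 g/cup ÷ 1000 g/kg ≈ 0.5 kg
olive oil: 2 pint × 3/2 × 2 cup/pint = 6.0 cup

milk: 1470.0 g; plain yogurt: 275.6 g; bread flour: 63.5 g; honey: 75.0 mL; all-purpose flour: 0.5 kg; olive oil: 6.0 cup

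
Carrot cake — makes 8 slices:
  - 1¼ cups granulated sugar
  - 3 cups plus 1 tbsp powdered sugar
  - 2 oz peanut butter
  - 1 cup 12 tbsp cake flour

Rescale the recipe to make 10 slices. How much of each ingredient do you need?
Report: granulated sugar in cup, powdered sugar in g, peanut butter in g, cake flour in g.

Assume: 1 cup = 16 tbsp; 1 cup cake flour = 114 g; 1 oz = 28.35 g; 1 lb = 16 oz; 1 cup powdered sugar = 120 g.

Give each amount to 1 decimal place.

Scaling factor: 10/8 = 5/4 = 1.25.
granulated sugar: 1.25 cup × 5/4 ≈ 1.6 cup
powdered sugar: (3 cup + 1 tbsp = 3.0625 cup) × 5/4 × 120 g/cup ≈ 459.4 g
peanut butter: 2 oz × 5/4 × 28.35 g/oz ≈ 70.9 g
cake flour: (1 cup + 12 tbsp = 1.75 cup) × 5/4 × 114 g/cup ≈ 249.4 g

granulated sugar: 1.6 cup; powdered sugar: 459.4 g; peanut butter: 70.9 g; cake flour: 249.4 g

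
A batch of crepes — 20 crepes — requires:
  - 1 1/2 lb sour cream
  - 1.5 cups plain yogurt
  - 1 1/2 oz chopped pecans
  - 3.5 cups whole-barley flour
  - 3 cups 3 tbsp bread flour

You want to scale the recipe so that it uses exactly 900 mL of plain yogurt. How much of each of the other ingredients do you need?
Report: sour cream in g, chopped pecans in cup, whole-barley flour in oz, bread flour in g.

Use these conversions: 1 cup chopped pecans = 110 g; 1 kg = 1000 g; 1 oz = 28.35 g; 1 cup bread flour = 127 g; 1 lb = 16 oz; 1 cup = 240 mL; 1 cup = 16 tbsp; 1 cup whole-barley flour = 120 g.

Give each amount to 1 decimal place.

The original recipe has 360 mL of plain yogurt, so the scaling factor is 900 ÷ 360 = 5/2 = 2.5.
sour cream: 1.5 lb × 5/2 × 16 oz/lb × 28.35 g/oz = 1701.0 g
chopped pecans: 1.5 oz × 5/2 × 28.35 g/oz ÷ 110 g/cup ≈ 1.0 cup
whole-barley flour: 3.5 cup × 5/2 × 120 g/cup ÷ 28.35 g/oz ≈ 37.0 oz
bread flour: (3 cup + 3 tbsp = 3.1875 cup) × 5/2 × 127 g/cup ≈ 1012.0 g

sour cream: 1701.0 g; chopped pecans: 1.0 cup; whole-barley flour: 37.0 oz; bread flour: 1012.0 g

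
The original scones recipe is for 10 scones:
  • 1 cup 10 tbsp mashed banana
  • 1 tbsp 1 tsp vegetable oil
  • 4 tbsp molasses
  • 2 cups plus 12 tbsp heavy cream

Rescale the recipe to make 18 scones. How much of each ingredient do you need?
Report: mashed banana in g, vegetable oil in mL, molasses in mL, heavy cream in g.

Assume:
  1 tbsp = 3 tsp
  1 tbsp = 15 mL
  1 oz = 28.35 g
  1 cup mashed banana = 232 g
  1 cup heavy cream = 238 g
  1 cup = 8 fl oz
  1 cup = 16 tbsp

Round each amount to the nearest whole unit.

mashed banana: 679 g; vegetable oil: 36 mL; molasses: 108 mL; heavy cream: 1178 g

Scaling factor: 18/10 = 9/5 = 1.8.
mashed banana: (1 cup + 10 tbsp = 1.625 cup) × 9/5 × 232 g/cup ≈ 679 g
vegetable oil: (1 tbsp + 1 tsp = 4/3 tbsp) × 9/5 × 15 mL/tbsp = 36 mL
molasses: 4 tbsp × 9/5 × 15 mL/tbsp = 108 mL
heavy cream: (2 cup + 12 tbsp = 2.75 cup) × 9/5 × 238 g/cup ≈ 1178 g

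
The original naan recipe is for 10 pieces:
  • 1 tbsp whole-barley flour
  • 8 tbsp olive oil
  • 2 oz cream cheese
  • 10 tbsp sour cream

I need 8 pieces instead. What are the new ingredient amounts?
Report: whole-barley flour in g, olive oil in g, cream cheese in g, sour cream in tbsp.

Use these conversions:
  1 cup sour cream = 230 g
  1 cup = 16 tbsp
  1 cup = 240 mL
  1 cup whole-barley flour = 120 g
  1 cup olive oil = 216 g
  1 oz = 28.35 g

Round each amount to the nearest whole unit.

whole-barley flour: 6 g; olive oil: 86 g; cream cheese: 45 g; sour cream: 8 tbsp

Scaling factor: 8/10 = 4/5 = 0.8.
whole-barley flour: 1 tbsp × 4/5 ÷ 16 tbsp/cup × 120 g/cup = 6 g
olive oil: 8 tbsp × 4/5 ÷ 16 tbsp/cup × 216 g/cup ≈ 86 g
cream cheese: 2 oz × 4/5 × 28.35 g/oz ≈ 45 g
sour cream: 10 tbsp × 4/5 = 8 tbsp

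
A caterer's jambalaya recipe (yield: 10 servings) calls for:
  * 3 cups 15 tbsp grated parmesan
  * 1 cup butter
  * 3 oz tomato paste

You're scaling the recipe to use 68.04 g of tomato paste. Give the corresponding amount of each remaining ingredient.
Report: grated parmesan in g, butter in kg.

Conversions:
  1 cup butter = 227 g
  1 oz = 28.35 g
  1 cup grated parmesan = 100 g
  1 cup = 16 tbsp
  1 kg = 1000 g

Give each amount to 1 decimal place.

grated parmesan: 315.0 g; butter: 0.2 kg

The original recipe has 85.05 g of tomato paste, so the scaling factor is 68.04 ÷ 85.05 = 4/5 = 0.8.
grated parmesan: (3 cup + 15 tbsp = 3.9375 cup) × 4/5 × 100 g/cup = 315.0 g
butter: 1 cup × 4/5 × 227 g/cup ÷ 1000 g/kg ≈ 0.2 kg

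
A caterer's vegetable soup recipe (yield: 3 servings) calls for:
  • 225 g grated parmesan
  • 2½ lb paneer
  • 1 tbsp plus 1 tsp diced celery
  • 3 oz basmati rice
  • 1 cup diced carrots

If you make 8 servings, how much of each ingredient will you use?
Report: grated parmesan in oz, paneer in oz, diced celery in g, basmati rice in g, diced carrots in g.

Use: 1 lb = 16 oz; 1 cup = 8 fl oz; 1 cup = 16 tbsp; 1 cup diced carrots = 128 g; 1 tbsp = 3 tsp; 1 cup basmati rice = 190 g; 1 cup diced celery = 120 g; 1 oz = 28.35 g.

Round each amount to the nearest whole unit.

grated parmesan: 21 oz; paneer: 107 oz; diced celery: 27 g; basmati rice: 227 g; diced carrots: 341 g

Scaling factor: 8/3.
grated parmesan: 225 g × 8/3 ÷ 28.35 g/oz ≈ 21 oz
paneer: 2.5 lb × 8/3 × 16 oz/lb ≈ 107 oz
diced celery: (1 tbsp + 1 tsp = 4/3 tbsp) × 8/3 ÷ 16 tbsp/cup × 120 g/cup ≈ 27 g
basmati rice: 3 oz × 8/3 × 28.35 g/oz ≈ 227 g
diced carrots: 1 cup × 8/3 × 128 g/cup ≈ 341 g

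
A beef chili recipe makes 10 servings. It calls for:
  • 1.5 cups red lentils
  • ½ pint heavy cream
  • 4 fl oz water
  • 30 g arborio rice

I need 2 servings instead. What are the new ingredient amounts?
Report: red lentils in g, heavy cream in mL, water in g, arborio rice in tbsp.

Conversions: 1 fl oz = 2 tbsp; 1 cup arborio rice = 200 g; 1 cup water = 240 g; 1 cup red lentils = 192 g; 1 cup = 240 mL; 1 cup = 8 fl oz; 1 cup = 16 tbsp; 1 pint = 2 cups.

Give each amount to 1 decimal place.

red lentils: 57.6 g; heavy cream: 48.0 mL; water: 24.0 g; arborio rice: 0.5 tbsp

Scaling factor: 2/10 = 1/5 = 0.2.
red lentils: 1.5 cup × 1/5 × 192 g/cup = 57.6 g
heavy cream: 0.5 pint × 1/5 × 2 cup/pint × 240 mL/cup = 48.0 mL
water: 4 fl oz × 1/5 ÷ 8 fl oz/cup × 240 g/cup = 24.0 g
arborio rice: 30 g × 1/5 ÷ 200 g/cup × 16 tbsp/cup ≈ 0.5 tbsp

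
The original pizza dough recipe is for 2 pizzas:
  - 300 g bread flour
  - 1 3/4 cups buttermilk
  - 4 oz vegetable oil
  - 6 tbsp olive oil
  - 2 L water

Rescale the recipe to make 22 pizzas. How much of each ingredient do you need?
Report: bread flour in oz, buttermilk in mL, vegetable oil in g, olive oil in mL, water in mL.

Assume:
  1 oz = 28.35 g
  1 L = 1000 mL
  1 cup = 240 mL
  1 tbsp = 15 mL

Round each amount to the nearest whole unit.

bread flour: 116 oz; buttermilk: 4620 mL; vegetable oil: 1247 g; olive oil: 990 mL; water: 22000 mL

Scaling factor: 22/2 = 11.
bread flour: 300 g × 11 ÷ 28.35 g/oz ≈ 116 oz
buttermilk: 1.75 cup × 11 × 240 mL/cup = 4620 mL
vegetable oil: 4 oz × 11 × 28.35 g/oz ≈ 1247 g
olive oil: 6 tbsp × 11 × 15 mL/tbsp = 990 mL
water: 2 L × 11 × 1000 mL/L = 22000 mL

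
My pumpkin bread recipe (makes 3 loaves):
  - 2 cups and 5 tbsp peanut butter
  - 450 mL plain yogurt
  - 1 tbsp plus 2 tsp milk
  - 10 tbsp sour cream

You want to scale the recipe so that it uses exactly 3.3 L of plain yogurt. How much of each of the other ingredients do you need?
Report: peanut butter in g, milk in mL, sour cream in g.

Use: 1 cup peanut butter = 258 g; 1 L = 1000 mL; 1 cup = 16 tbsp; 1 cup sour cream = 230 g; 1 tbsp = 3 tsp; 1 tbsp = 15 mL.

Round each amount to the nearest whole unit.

The original recipe has 0.45 L of plain yogurt, so the scaling factor is 3.3 ÷ 0.45 = 22/3.
peanut butter: (2 cup + 5 tbsp = 2.3125 cup) × 22/3 × 258 g/cup ≈ 4375 g
milk: (1 tbsp + 2 tsp = 5/3 tbsp) × 22/3 × 15 mL/tbsp ≈ 183 mL
sour cream: 10 tbsp × 22/3 ÷ 16 tbsp/cup × 230 g/cup ≈ 1054 g

peanut butter: 4375 g; milk: 183 mL; sour cream: 1054 g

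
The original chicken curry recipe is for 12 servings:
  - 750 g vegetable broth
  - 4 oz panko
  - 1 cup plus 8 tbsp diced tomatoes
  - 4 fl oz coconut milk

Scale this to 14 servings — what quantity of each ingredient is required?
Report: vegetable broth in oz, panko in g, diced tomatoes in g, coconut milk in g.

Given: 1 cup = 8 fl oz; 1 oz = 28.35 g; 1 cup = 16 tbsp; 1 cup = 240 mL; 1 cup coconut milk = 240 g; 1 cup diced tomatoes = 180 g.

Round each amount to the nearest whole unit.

vegetable broth: 31 oz; panko: 132 g; diced tomatoes: 315 g; coconut milk: 140 g

Scaling factor: 14/12 = 7/6.
vegetable broth: 750 g × 7/6 ÷ 28.35 g/oz ≈ 31 oz
panko: 4 oz × 7/6 × 28.35 g/oz ≈ 132 g
diced tomatoes: (1 cup + 8 tbsp = 1.5 cup) × 7/6 × 180 g/cup = 315 g
coconut milk: 4 fl oz × 7/6 ÷ 8 fl oz/cup × 240 g/cup = 140 g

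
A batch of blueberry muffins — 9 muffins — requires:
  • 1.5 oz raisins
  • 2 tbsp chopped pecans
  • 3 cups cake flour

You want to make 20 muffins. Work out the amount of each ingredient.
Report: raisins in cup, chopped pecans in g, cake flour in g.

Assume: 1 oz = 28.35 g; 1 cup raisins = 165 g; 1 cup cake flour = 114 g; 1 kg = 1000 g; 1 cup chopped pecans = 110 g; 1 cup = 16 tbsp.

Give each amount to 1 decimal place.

raisins: 0.6 cup; chopped pecans: 30.6 g; cake flour: 760.0 g

Scaling factor: 20/9.
raisins: 1.5 oz × 20/9 × 28.35 g/oz ÷ 165 g/cup ≈ 0.6 cup
chopped pecans: 2 tbsp × 20/9 ÷ 16 tbsp/cup × 110 g/cup ≈ 30.6 g
cake flour: 3 cup × 20/9 × 114 g/cup = 760.0 g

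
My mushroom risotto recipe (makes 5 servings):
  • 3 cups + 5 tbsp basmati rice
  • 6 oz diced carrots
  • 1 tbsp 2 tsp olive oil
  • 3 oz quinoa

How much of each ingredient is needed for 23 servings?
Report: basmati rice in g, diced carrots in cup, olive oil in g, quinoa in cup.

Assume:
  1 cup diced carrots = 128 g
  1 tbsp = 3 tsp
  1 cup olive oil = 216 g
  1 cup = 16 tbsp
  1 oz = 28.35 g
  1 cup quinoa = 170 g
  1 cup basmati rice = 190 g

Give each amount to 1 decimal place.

basmati rice: 2895.1 g; diced carrots: 6.1 cup; olive oil: 103.5 g; quinoa: 2.3 cup

Scaling factor: 23/5 = 4.6.
basmati rice: (3 cup + 5 tbsp = 3.3125 cup) × 23/5 × 190 g/cup ≈ 2895.1 g
diced carrots: 6 oz × 23/5 × 28.35 g/oz ÷ 128 g/cup ≈ 6.1 cup
olive oil: (1 tbsp + 2 tsp = 5/3 tbsp) × 23/5 ÷ 16 tbsp/cup × 216 g/cup = 103.5 g
quinoa: 3 oz × 23/5 × 28.35 g/oz ÷ 170 g/cup ≈ 2.3 cup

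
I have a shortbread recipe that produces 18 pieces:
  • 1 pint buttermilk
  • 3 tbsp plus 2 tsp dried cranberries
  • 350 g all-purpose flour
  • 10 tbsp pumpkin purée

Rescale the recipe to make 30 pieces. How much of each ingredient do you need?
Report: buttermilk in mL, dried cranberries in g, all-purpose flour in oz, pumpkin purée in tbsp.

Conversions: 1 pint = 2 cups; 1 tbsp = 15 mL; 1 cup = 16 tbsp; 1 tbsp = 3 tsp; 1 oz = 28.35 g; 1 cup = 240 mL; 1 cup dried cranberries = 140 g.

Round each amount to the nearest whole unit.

Scaling factor: 30/18 = 5/3.
buttermilk: 1 pint × 5/3 × 2 cup/pint × 240 mL/cup = 800 mL
dried cranberries: (3 tbsp + 2 tsp = 11/3 tbsp) × 5/3 ÷ 16 tbsp/cup × 140 g/cup ≈ 53 g
all-purpose flour: 350 g × 5/3 ÷ 28.35 g/oz ≈ 21 oz
pumpkin purée: 10 tbsp × 5/3 ≈ 17 tbsp

buttermilk: 800 mL; dried cranberries: 53 g; all-purpose flour: 21 oz; pumpkin purée: 17 tbsp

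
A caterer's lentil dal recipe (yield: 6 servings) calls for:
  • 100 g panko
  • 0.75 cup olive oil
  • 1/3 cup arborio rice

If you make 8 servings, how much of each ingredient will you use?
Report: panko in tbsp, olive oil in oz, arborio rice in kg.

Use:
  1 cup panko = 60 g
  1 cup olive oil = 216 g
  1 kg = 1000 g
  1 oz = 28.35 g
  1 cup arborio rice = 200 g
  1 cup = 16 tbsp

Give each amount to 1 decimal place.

panko: 35.6 tbsp; olive oil: 7.6 oz; arborio rice: 0.1 kg

Scaling factor: 8/6 = 4/3.
panko: 100 g × 4/3 ÷ 60 g/cup × 16 tbsp/cup ≈ 35.6 tbsp
olive oil: 0.75 cup × 4/3 × 216 g/cup ÷ 28.35 g/oz ≈ 7.6 oz
arborio rice: 1/3 cup × 4/3 × 200 g/cup ÷ 1000 g/kg ≈ 0.1 kg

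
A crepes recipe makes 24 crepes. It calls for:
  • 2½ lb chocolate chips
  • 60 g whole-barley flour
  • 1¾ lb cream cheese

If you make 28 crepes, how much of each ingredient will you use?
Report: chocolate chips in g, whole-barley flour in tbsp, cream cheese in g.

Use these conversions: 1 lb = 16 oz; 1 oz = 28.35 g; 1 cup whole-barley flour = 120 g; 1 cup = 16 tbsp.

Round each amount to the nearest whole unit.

chocolate chips: 1323 g; whole-barley flour: 9 tbsp; cream cheese: 926 g

Scaling factor: 28/24 = 7/6.
chocolate chips: 2.5 lb × 7/6 × 16 oz/lb × 28.35 g/oz = 1323 g
whole-barley flour: 60 g × 7/6 ÷ 120 g/cup × 16 tbsp/cup ≈ 9 tbsp
cream cheese: 1.75 lb × 7/6 × 16 oz/lb × 28.35 g/oz ≈ 926 g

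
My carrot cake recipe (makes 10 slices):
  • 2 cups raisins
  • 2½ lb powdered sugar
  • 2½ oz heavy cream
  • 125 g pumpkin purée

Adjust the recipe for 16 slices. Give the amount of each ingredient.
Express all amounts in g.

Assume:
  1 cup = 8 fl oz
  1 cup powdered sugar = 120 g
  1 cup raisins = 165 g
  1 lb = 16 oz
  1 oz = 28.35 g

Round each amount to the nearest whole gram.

Scaling factor: 16/10 = 8/5 = 1.6.
raisins: 2 cup × 8/5 × 165 g/cup = 528 g
powdered sugar: 2.5 lb × 8/5 × 16 oz/lb × 28.35 g/oz ≈ 1814 g
heavy cream: 2.5 oz × 8/5 × 28.35 g/oz ≈ 113 g
pumpkin purée: 125 g × 8/5 = 200 g

raisins: 528 g; powdered sugar: 1814 g; heavy cream: 113 g; pumpkin purée: 200 g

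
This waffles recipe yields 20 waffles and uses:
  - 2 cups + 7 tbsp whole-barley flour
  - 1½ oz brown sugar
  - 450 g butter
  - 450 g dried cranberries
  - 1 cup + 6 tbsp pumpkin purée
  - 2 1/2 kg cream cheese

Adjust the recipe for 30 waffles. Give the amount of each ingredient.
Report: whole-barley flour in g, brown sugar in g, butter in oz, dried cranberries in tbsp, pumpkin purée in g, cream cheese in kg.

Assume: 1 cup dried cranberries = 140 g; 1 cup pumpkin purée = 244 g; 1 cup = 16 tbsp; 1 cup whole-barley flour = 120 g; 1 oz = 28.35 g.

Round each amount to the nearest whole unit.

Scaling factor: 30/20 = 3/2 = 1.5.
whole-barley flour: (2 cup + 7 tbsp = 2.4375 cup) × 3/2 × 120 g/cup ≈ 439 g
brown sugar: 1.5 oz × 3/2 × 28.35 g/oz ≈ 64 g
butter: 450 g × 3/2 ÷ 28.35 g/oz ≈ 24 oz
dried cranberries: 450 g × 3/2 ÷ 140 g/cup × 16 tbsp/cup ≈ 77 tbsp
pumpkin purée: (1 cup + 6 tbsp = 1.375 cup) × 3/2 × 244 g/cup ≈ 503 g
cream cheese: 2.5 kg × 3/2 ≈ 4 kg

whole-barley flour: 439 g; brown sugar: 64 g; butter: 24 oz; dried cranberries: 77 tbsp; pumpkin purée: 503 g; cream cheese: 4 kg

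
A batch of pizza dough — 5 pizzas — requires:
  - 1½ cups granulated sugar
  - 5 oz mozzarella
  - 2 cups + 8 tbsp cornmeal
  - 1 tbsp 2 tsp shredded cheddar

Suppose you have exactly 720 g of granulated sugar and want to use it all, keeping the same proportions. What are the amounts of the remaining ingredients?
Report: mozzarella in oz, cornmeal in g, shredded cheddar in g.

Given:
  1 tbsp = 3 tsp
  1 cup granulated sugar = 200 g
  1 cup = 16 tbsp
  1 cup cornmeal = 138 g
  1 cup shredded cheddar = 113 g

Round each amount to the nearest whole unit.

The original recipe has 300 g of granulated sugar, so the scaling factor is 720 ÷ 300 = 12/5 = 2.4.
mozzarella: 5 oz × 12/5 = 12 oz
cornmeal: (2 cup + 8 tbsp = 2.5 cup) × 12/5 × 138 g/cup = 828 g
shredded cheddar: (1 tbsp + 2 tsp = 5/3 tbsp) × 12/5 ÷ 16 tbsp/cup × 113 g/cup ≈ 28 g

mozzarella: 12 oz; cornmeal: 828 g; shredded cheddar: 28 g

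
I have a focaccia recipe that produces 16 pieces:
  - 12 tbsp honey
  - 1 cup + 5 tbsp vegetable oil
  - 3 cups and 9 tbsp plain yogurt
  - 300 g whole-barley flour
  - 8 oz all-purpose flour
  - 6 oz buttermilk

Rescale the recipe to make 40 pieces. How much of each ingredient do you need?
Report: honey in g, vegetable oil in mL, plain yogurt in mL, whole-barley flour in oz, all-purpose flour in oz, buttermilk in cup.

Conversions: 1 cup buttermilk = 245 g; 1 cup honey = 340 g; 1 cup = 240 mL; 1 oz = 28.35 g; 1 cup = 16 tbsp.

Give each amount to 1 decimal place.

honey: 637.5 g; vegetable oil: 787.5 mL; plain yogurt: 2137.5 mL; whole-barley flour: 26.5 oz; all-purpose flour: 20.0 oz; buttermilk: 1.7 cup

Scaling factor: 40/16 = 5/2 = 2.5.
honey: 12 tbsp × 5/2 ÷ 16 tbsp/cup × 340 g/cup = 637.5 g
vegetable oil: (1 cup + 5 tbsp = 1.3125 cup) × 5/2 × 240 mL/cup = 787.5 mL
plain yogurt: (3 cup + 9 tbsp = 3.5625 cup) × 5/2 × 240 mL/cup = 2137.5 mL
whole-barley flour: 300 g × 5/2 ÷ 28.35 g/oz ≈ 26.5 oz
all-purpose flour: 8 oz × 5/2 = 20.0 oz
buttermilk: 6 oz × 5/2 × 28.35 g/oz ÷ 245 g/cup ≈ 1.7 cup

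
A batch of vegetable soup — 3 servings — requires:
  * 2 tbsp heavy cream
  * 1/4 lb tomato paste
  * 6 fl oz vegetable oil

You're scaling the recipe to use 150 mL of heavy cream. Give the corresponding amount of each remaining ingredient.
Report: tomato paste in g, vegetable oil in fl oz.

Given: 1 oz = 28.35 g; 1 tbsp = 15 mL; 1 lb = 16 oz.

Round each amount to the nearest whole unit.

The original recipe has 30 mL of heavy cream, so the scaling factor is 150 ÷ 30 = 5.
tomato paste: 0.25 lb × 5 × 16 oz/lb × 28.35 g/oz = 567 g
vegetable oil: 6 fl oz × 5 = 30 fl oz

tomato paste: 567 g; vegetable oil: 30 fl oz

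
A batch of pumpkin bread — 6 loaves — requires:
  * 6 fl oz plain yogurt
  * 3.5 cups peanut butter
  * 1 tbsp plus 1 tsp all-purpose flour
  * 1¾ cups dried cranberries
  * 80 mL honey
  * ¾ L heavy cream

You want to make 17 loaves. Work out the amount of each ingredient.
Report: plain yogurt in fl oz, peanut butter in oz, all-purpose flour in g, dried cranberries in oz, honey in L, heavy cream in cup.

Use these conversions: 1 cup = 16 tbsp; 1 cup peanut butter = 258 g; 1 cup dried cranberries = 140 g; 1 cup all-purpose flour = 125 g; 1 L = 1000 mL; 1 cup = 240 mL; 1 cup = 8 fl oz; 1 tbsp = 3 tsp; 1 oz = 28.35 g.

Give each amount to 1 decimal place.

plain yogurt: 17.0 fl oz; peanut butter: 90.2 oz; all-purpose flour: 29.5 g; dried cranberries: 24.5 oz; honey: 0.2 L; heavy cream: 8.9 cup

Scaling factor: 17/6.
plain yogurt: 6 fl oz × 17/6 = 17.0 fl oz
peanut butter: 3.5 cup × 17/6 × 258 g/cup ÷ 28.35 g/oz ≈ 90.2 oz
all-purpose flour: (1 tbsp + 1 tsp = 4/3 tbsp) × 17/6 ÷ 16 tbsp/cup × 125 g/cup ≈ 29.5 g
dried cranberries: 1.75 cup × 17/6 × 140 g/cup ÷ 28.35 g/oz ≈ 24.5 oz
honey: 80 mL × 17/6 ÷ 1000 mL/L ≈ 0.2 L
heavy cream: 0.75 L × 17/6 × 1000 mL/L ÷ 240 mL/cup ≈ 8.9 cup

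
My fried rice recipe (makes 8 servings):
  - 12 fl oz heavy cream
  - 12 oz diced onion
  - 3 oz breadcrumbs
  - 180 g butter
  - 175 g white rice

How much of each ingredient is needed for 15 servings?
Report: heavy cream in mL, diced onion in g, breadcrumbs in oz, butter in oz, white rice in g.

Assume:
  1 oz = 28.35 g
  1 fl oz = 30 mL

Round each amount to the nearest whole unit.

heavy cream: 675 mL; diced onion: 638 g; breadcrumbs: 6 oz; butter: 12 oz; white rice: 328 g

Scaling factor: 15/8 = 1.875.
heavy cream: 12 fl oz × 15/8 × 30 mL/fl oz = 675 mL
diced onion: 12 oz × 15/8 × 28.35 g/oz ≈ 638 g
breadcrumbs: 3 oz × 15/8 ≈ 6 oz
butter: 180 g × 15/8 ÷ 28.35 g/oz ≈ 12 oz
white rice: 175 g × 15/8 ≈ 328 g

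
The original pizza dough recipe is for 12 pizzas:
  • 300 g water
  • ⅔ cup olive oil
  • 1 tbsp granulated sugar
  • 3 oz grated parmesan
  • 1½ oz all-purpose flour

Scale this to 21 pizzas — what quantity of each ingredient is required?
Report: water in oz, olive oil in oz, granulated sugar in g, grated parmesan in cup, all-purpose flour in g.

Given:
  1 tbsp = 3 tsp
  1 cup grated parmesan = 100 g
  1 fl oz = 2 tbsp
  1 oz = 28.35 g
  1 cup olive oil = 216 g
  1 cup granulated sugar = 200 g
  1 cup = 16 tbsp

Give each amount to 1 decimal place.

water: 18.5 oz; olive oil: 8.9 oz; granulated sugar: 21.9 g; grated parmesan: 1.5 cup; all-purpose flour: 74.4 g

Scaling factor: 21/12 = 7/4 = 1.75.
water: 300 g × 7/4 ÷ 28.35 g/oz ≈ 18.5 oz
olive oil: 2/3 cup × 7/4 × 216 g/cup ÷ 28.35 g/oz ≈ 8.9 oz
granulated sugar: 1 tbsp × 7/4 ÷ 16 tbsp/cup × 200 g/cup ≈ 21.9 g
grated parmesan: 3 oz × 7/4 × 28.35 g/oz ÷ 100 g/cup ≈ 1.5 cup
all-purpose flour: 1.5 oz × 7/4 × 28.35 g/oz ≈ 74.4 g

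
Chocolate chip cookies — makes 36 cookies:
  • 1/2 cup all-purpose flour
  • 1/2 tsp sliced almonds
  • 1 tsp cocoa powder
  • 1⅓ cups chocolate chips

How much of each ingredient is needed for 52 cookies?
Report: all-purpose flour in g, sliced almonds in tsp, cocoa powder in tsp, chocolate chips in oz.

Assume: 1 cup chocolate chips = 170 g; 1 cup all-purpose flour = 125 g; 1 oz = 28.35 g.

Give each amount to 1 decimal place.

Scaling factor: 52/36 = 13/9.
all-purpose flour: 0.5 cup × 13/9 × 125 g/cup ≈ 90.3 g
sliced almonds: 0.5 tsp × 13/9 ≈ 0.7 tsp
cocoa powder: 1 tsp × 13/9 ≈ 1.4 tsp
chocolate chips: 4/3 cup × 13/9 × 170 g/cup ÷ 28.35 g/oz ≈ 11.5 oz

all-purpose flour: 90.3 g; sliced almonds: 0.7 tsp; cocoa powder: 1.4 tsp; chocolate chips: 11.5 oz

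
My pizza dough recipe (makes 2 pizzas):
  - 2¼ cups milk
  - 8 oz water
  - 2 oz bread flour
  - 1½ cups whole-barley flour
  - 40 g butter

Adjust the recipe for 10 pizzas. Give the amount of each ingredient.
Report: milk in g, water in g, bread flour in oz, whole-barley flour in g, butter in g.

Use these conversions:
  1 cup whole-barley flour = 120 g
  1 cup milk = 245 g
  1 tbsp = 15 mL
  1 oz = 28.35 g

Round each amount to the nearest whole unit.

Scaling factor: 10/2 = 5.
milk: 2.25 cup × 5 × 245 g/cup ≈ 2756 g
water: 8 oz × 5 × 28.35 g/oz = 1134 g
bread flour: 2 oz × 5 = 10 oz
whole-barley flour: 1.5 cup × 5 × 120 g/cup = 900 g
butter: 40 g × 5 = 200 g

milk: 2756 g; water: 1134 g; bread flour: 10 oz; whole-barley flour: 900 g; butter: 200 g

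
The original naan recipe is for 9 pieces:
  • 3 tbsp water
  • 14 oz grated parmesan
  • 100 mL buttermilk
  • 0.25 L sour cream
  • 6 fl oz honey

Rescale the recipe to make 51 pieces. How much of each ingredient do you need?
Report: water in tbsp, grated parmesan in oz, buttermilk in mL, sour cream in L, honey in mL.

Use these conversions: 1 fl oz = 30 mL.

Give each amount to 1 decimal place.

Scaling factor: 51/9 = 17/3.
water: 3 tbsp × 17/3 = 17.0 tbsp
grated parmesan: 14 oz × 17/3 ≈ 79.3 oz
buttermilk: 100 mL × 17/3 ≈ 566.7 mL
sour cream: 0.25 L × 17/3 ≈ 1.4 L
honey: 6 fl oz × 17/3 × 30 mL/fl oz = 1020.0 mL

water: 17.0 tbsp; grated parmesan: 79.3 oz; buttermilk: 566.7 mL; sour cream: 1.4 L; honey: 1020.0 mL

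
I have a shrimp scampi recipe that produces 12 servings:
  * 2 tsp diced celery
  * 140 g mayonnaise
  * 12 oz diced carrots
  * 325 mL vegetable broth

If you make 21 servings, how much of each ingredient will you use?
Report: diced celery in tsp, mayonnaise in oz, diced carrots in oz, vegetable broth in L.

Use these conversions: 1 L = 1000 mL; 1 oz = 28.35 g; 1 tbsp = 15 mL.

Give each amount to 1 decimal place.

diced celery: 3.5 tsp; mayonnaise: 8.6 oz; diced carrots: 21.0 oz; vegetable broth: 0.6 L

Scaling factor: 21/12 = 7/4 = 1.75.
diced celery: 2 tsp × 7/4 = 3.5 tsp
mayonnaise: 140 g × 7/4 ÷ 28.35 g/oz ≈ 8.6 oz
diced carrots: 12 oz × 7/4 = 21.0 oz
vegetable broth: 325 mL × 7/4 ÷ 1000 mL/L ≈ 0.6 L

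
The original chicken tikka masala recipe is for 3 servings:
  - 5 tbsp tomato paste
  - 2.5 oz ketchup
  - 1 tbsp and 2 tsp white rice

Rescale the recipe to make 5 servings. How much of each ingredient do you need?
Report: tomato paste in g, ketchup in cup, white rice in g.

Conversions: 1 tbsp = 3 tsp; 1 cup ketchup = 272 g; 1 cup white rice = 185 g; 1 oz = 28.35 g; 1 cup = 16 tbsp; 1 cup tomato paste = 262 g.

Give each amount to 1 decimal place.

tomato paste: 136.5 g; ketchup: 0.4 cup; white rice: 32.1 g

Scaling factor: 5/3.
tomato paste: 5 tbsp × 5/3 ÷ 16 tbsp/cup × 262 g/cup ≈ 136.5 g
ketchup: 2.5 oz × 5/3 × 28.35 g/oz ÷ 272 g/cup ≈ 0.4 cup
white rice: (1 tbsp + 2 tsp = 5/3 tbsp) × 5/3 ÷ 16 tbsp/cup × 185 g/cup ≈ 32.1 g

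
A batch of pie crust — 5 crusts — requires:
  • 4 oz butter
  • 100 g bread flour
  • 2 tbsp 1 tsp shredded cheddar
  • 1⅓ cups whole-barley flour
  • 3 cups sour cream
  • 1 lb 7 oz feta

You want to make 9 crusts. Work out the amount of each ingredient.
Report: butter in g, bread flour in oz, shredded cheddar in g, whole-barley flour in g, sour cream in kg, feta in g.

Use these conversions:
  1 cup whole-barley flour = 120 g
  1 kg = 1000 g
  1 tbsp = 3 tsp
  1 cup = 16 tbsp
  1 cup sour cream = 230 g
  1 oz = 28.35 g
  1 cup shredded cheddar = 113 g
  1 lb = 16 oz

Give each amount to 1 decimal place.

Scaling factor: 9/5 = 1.8.
butter: 4 oz × 9/5 × 28.35 g/oz ≈ 204.1 g
bread flour: 100 g × 9/5 ÷ 28.35 g/oz ≈ 6.3 oz
shredded cheddar: (2 tbsp + 1 tsp = 7/3 tbsp) × 9/5 ÷ 16 tbsp/cup × 113 g/cup ≈ 29.7 g
whole-barley flour: 4/3 cup × 9/5 × 120 g/cup = 288.0 g
sour cream: 3 cup × 9/5 × 230 g/cup ÷ 1000 g/kg ≈ 1.2 kg
feta: (1 lb + 7 oz = 1.4375 lb) × 9/5 × 16 oz/lb × 28.35 g/oz ≈ 1173.7 g

butter: 204.1 g; bread flour: 6.3 oz; shredded cheddar: 29.7 g; whole-barley flour: 288.0 g; sour cream: 1.2 kg; feta: 1173.7 g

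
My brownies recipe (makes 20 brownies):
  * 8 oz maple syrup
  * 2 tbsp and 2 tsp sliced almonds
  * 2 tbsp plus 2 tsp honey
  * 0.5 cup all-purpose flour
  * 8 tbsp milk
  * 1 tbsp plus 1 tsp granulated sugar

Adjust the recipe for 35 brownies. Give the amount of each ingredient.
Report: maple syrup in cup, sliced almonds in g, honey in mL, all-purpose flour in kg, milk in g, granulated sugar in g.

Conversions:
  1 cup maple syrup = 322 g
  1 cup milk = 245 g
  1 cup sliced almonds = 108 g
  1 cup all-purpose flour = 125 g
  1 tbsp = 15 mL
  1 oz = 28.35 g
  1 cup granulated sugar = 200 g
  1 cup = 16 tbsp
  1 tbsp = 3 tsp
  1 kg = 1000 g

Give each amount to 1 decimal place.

maple syrup: 1.2 cup; sliced almonds: 31.5 g; honey: 70.0 mL; all-purpose flour: 0.1 kg; milk: 214.4 g; granulated sugar: 29.2 g

Scaling factor: 35/20 = 7/4 = 1.75.
maple syrup: 8 oz × 7/4 × 28.35 g/oz ÷ 322 g/cup ≈ 1.2 cup
sliced almonds: (2 tbsp + 2 tsp = 8/3 tbsp) × 7/4 ÷ 16 tbsp/cup × 108 g/cup = 31.5 g
honey: (2 tbsp + 2 tsp = 8/3 tbsp) × 7/4 × 15 mL/tbsp = 70.0 mL
all-purpose flour: 0.5 cup × 7/4 × 125 g/cup ÷ 1000 g/kg ≈ 0.1 kg
milk: 8 tbsp × 7/4 ÷ 16 tbsp/cup × 245 g/cup ≈ 214.4 g
granulated sugar: (1 tbsp + 1 tsp = 4/3 tbsp) × 7/4 ÷ 16 tbsp/cup × 200 g/cup ≈ 29.2 g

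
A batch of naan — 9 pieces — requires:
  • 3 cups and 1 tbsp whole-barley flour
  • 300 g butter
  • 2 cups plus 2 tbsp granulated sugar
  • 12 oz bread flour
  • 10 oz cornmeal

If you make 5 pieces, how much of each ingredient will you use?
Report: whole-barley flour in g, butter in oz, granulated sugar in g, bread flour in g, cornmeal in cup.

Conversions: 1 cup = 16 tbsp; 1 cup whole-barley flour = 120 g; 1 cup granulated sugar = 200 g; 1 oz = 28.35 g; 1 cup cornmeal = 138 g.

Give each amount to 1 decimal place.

whole-barley flour: 204.2 g; butter: 5.9 oz; granulated sugar: 236.1 g; bread flour: 189.0 g; cornmeal: 1.1 cup

Scaling factor: 5/9.
whole-barley flour: (3 cup + 1 tbsp = 3.0625 cup) × 5/9 × 120 g/cup ≈ 204.2 g
butter: 300 g × 5/9 ÷ 28.35 g/oz ≈ 5.9 oz
granulated sugar: (2 cup + 2 tbsp = 2.125 cup) × 5/9 × 200 g/cup ≈ 236.1 g
bread flour: 12 oz × 5/9 × 28.35 g/oz = 189.0 g
cornmeal: 10 oz × 5/9 × 28.35 g/oz ÷ 138 g/cup ≈ 1.1 cup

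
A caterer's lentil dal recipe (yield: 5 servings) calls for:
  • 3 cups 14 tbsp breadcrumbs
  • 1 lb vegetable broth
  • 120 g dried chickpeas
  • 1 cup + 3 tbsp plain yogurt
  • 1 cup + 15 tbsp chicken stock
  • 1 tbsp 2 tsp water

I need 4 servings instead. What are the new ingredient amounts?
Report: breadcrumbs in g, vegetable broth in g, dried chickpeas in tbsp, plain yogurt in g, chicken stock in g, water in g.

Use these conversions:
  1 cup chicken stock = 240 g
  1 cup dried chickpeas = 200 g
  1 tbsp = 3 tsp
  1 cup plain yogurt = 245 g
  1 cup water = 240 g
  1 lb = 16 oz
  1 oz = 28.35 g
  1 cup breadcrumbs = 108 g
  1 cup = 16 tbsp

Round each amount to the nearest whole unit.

breadcrumbs: 335 g; vegetable broth: 363 g; dried chickpeas: 8 tbsp; plain yogurt: 233 g; chicken stock: 372 g; water: 20 g

Scaling factor: 4/5 = 0.8.
breadcrumbs: (3 cup + 14 tbsp = 3.875 cup) × 4/5 × 108 g/cup ≈ 335 g
vegetable broth: 1 lb × 4/5 × 16 oz/lb × 28.35 g/oz ≈ 363 g
dried chickpeas: 120 g × 4/5 ÷ 200 g/cup × 16 tbsp/cup ≈ 8 tbsp
plain yogurt: (1 cup + 3 tbsp = 1.1875 cup) × 4/5 × 245 g/cup ≈ 233 g
chicken stock: (1 cup + 15 tbsp = 1.9375 cup) × 4/5 × 240 g/cup = 372 g
water: (1 tbsp + 2 tsp = 5/3 tbsp) × 4/5 ÷ 16 tbsp/cup × 240 g/cup = 20 g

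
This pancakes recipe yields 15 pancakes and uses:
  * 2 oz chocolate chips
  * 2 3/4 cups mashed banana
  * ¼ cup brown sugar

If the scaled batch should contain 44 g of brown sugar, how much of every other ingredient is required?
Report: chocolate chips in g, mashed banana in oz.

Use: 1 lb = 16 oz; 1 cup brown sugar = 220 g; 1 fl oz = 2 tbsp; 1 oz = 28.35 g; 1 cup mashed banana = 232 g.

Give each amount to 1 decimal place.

chocolate chips: 45.4 g; mashed banana: 18.0 oz

The original recipe has 55 g of brown sugar, so the scaling factor is 44 ÷ 55 = 4/5 = 0.8.
chocolate chips: 2 oz × 4/5 × 28.35 g/oz ≈ 45.4 g
mashed banana: 2.75 cup × 4/5 × 232 g/cup ÷ 28.35 g/oz ≈ 18.0 oz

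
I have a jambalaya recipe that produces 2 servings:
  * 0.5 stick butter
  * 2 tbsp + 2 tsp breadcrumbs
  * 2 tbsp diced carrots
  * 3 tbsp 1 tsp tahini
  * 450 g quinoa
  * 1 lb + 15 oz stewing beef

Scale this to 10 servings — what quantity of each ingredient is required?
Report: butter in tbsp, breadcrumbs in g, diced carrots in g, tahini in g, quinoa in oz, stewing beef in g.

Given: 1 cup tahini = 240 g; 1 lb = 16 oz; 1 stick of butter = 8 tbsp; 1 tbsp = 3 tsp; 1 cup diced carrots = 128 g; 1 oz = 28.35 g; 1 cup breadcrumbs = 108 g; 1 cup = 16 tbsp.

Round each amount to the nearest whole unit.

butter: 20 tbsp; breadcrumbs: 90 g; diced carrots: 80 g; tahini: 250 g; quinoa: 79 oz; stewing beef: 4394 g

Scaling factor: 10/2 = 5.
butter: 0.5 stick × 5 × 8 tbsp/stick = 20 tbsp
breadcrumbs: (2 tbsp + 2 tsp = 8/3 tbsp) × 5 ÷ 16 tbsp/cup × 108 g/cup = 90 g
diced carrots: 2 tbsp × 5 ÷ 16 tbsp/cup × 128 g/cup = 80 g
tahini: (3 tbsp + 1 tsp = 10/3 tbsp) × 5 ÷ 16 tbsp/cup × 240 g/cup = 250 g
quinoa: 450 g × 5 ÷ 28.35 g/oz ≈ 79 oz
stewing beef: (1 lb + 15 oz = 1.9375 lb) × 5 × 16 oz/lb × 28.35 g/oz ≈ 4394 g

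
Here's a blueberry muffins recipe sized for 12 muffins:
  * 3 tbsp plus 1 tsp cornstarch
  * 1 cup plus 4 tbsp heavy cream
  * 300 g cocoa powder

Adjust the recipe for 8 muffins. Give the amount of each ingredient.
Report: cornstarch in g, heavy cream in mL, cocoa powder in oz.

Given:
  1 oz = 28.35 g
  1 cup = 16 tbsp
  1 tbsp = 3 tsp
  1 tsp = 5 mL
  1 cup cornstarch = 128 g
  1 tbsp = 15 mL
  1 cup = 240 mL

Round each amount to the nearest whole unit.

cornstarch: 18 g; heavy cream: 200 mL; cocoa powder: 7 oz

Scaling factor: 8/12 = 2/3.
cornstarch: (3 tbsp + 1 tsp = 10/3 tbsp) × 2/3 ÷ 16 tbsp/cup × 128 g/cup ≈ 18 g
heavy cream: (1 cup + 4 tbsp = 1.25 cup) × 2/3 × 240 mL/cup = 200 mL
cocoa powder: 300 g × 2/3 ÷ 28.35 g/oz ≈ 7 oz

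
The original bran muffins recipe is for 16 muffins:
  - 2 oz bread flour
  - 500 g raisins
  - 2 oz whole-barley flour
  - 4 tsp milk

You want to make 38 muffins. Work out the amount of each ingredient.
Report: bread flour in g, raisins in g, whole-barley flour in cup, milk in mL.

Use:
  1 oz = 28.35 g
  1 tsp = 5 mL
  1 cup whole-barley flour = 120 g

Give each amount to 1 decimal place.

Scaling factor: 38/16 = 19/8 = 2.375.
bread flour: 2 oz × 19/8 × 28.35 g/oz ≈ 134.7 g
raisins: 500 g × 19/8 = 1187.5 g
whole-barley flour: 2 oz × 19/8 × 28.35 g/oz ÷ 120 g/cup ≈ 1.1 cup
milk: 4 tsp × 19/8 × 5 mL/tsp = 47.5 mL

bread flour: 134.7 g; raisins: 1187.5 g; whole-barley flour: 1.1 cup; milk: 47.5 mL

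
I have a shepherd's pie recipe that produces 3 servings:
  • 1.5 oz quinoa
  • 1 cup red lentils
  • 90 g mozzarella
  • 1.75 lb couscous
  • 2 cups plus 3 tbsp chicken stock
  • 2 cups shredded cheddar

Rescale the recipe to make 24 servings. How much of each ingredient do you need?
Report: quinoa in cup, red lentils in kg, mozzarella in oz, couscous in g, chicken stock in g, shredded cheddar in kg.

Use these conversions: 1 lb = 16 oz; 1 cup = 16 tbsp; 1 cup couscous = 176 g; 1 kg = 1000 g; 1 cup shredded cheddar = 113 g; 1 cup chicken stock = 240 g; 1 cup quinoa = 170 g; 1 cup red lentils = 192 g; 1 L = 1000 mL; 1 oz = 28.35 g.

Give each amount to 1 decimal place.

Scaling factor: 24/3 = 8.
quinoa: 1.5 oz × 8 × 28.35 g/oz ÷ 170 g/cup ≈ 2.0 cup
red lentils: 1 cup × 8 × 192 g/cup ÷ 1000 g/kg ≈ 1.5 kg
mozzarella: 90 g × 8 ÷ 28.35 g/oz ≈ 25.4 oz
couscous: 1.75 lb × 8 × 16 oz/lb × 28.35 g/oz = 6350.4 g
chicken stock: (2 cup + 3 tbsp = 2.1875 cup) × 8 × 240 g/cup = 4200.0 g
shredded cheddar: 2 cup × 8 × 113 g/cup ÷ 1000 g/kg ≈ 1.8 kg

quinoa: 2.0 cup; red lentils: 1.5 kg; mozzarella: 25.4 oz; couscous: 6350.4 g; chicken stock: 4200.0 g; shredded cheddar: 1.8 kg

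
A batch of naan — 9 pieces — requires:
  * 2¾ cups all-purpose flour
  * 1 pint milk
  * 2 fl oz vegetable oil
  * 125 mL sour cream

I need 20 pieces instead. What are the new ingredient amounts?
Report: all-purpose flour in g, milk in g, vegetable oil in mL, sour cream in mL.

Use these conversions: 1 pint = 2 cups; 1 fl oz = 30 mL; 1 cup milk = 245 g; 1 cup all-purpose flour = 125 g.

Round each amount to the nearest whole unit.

Scaling factor: 20/9.
all-purpose flour: 2.75 cup × 20/9 × 125 g/cup ≈ 764 g
milk: 1 pint × 20/9 × 2 cup/pint × 245 g/cup ≈ 1089 g
vegetable oil: 2 fl oz × 20/9 × 30 mL/fl oz ≈ 133 mL
sour cream: 125 mL × 20/9 ≈ 278 mL

all-purpose flour: 764 g; milk: 1089 g; vegetable oil: 133 mL; sour cream: 278 mL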